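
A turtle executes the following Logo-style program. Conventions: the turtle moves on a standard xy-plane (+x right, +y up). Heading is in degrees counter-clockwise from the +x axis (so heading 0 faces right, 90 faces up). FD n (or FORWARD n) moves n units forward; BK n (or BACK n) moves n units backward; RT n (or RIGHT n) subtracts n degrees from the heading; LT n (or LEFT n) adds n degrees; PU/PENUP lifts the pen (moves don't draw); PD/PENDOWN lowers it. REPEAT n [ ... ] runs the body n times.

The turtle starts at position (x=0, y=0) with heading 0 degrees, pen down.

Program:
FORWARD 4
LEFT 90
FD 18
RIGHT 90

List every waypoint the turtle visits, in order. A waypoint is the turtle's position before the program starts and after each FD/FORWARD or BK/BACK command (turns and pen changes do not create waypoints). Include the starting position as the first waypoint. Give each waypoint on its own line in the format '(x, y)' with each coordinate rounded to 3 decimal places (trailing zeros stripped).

Answer: (0, 0)
(4, 0)
(4, 18)

Derivation:
Executing turtle program step by step:
Start: pos=(0,0), heading=0, pen down
FD 4: (0,0) -> (4,0) [heading=0, draw]
LT 90: heading 0 -> 90
FD 18: (4,0) -> (4,18) [heading=90, draw]
RT 90: heading 90 -> 0
Final: pos=(4,18), heading=0, 2 segment(s) drawn
Waypoints (3 total):
(0, 0)
(4, 0)
(4, 18)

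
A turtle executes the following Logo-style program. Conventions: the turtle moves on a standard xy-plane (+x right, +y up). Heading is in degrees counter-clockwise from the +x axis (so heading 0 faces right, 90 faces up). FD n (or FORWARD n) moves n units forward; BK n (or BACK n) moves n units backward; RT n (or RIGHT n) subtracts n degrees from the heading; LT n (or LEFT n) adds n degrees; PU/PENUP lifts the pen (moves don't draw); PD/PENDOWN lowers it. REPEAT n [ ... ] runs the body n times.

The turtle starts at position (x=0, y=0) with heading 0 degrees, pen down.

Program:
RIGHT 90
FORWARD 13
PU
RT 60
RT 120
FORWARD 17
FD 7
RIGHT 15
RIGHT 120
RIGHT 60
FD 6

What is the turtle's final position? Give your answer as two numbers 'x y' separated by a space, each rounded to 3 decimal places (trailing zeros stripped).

Executing turtle program step by step:
Start: pos=(0,0), heading=0, pen down
RT 90: heading 0 -> 270
FD 13: (0,0) -> (0,-13) [heading=270, draw]
PU: pen up
RT 60: heading 270 -> 210
RT 120: heading 210 -> 90
FD 17: (0,-13) -> (0,4) [heading=90, move]
FD 7: (0,4) -> (0,11) [heading=90, move]
RT 15: heading 90 -> 75
RT 120: heading 75 -> 315
RT 60: heading 315 -> 255
FD 6: (0,11) -> (-1.553,5.204) [heading=255, move]
Final: pos=(-1.553,5.204), heading=255, 1 segment(s) drawn

Answer: -1.553 5.204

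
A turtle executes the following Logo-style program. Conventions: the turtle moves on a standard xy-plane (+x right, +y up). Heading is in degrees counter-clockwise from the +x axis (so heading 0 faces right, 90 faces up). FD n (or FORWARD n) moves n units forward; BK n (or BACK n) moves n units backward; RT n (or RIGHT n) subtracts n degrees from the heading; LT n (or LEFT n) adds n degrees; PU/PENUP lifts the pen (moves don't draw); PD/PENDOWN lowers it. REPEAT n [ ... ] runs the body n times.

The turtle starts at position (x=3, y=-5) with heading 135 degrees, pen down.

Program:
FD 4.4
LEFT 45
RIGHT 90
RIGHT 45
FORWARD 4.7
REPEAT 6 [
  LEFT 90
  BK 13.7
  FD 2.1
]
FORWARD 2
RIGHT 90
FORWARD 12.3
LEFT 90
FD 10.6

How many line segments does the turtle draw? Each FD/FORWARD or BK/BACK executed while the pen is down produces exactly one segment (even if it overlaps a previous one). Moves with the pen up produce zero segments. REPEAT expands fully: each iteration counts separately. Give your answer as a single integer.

Executing turtle program step by step:
Start: pos=(3,-5), heading=135, pen down
FD 4.4: (3,-5) -> (-0.111,-1.889) [heading=135, draw]
LT 45: heading 135 -> 180
RT 90: heading 180 -> 90
RT 45: heading 90 -> 45
FD 4.7: (-0.111,-1.889) -> (3.212,1.435) [heading=45, draw]
REPEAT 6 [
  -- iteration 1/6 --
  LT 90: heading 45 -> 135
  BK 13.7: (3.212,1.435) -> (12.899,-8.253) [heading=135, draw]
  FD 2.1: (12.899,-8.253) -> (11.415,-6.768) [heading=135, draw]
  -- iteration 2/6 --
  LT 90: heading 135 -> 225
  BK 13.7: (11.415,-6.768) -> (21.102,2.92) [heading=225, draw]
  FD 2.1: (21.102,2.92) -> (19.617,1.435) [heading=225, draw]
  -- iteration 3/6 --
  LT 90: heading 225 -> 315
  BK 13.7: (19.617,1.435) -> (9.93,11.122) [heading=315, draw]
  FD 2.1: (9.93,11.122) -> (11.415,9.637) [heading=315, draw]
  -- iteration 4/6 --
  LT 90: heading 315 -> 45
  BK 13.7: (11.415,9.637) -> (1.727,-0.05) [heading=45, draw]
  FD 2.1: (1.727,-0.05) -> (3.212,1.435) [heading=45, draw]
  -- iteration 5/6 --
  LT 90: heading 45 -> 135
  BK 13.7: (3.212,1.435) -> (12.899,-8.253) [heading=135, draw]
  FD 2.1: (12.899,-8.253) -> (11.415,-6.768) [heading=135, draw]
  -- iteration 6/6 --
  LT 90: heading 135 -> 225
  BK 13.7: (11.415,-6.768) -> (21.102,2.92) [heading=225, draw]
  FD 2.1: (21.102,2.92) -> (19.617,1.435) [heading=225, draw]
]
FD 2: (19.617,1.435) -> (18.203,0.02) [heading=225, draw]
RT 90: heading 225 -> 135
FD 12.3: (18.203,0.02) -> (9.505,8.718) [heading=135, draw]
LT 90: heading 135 -> 225
FD 10.6: (9.505,8.718) -> (2.01,1.223) [heading=225, draw]
Final: pos=(2.01,1.223), heading=225, 17 segment(s) drawn
Segments drawn: 17

Answer: 17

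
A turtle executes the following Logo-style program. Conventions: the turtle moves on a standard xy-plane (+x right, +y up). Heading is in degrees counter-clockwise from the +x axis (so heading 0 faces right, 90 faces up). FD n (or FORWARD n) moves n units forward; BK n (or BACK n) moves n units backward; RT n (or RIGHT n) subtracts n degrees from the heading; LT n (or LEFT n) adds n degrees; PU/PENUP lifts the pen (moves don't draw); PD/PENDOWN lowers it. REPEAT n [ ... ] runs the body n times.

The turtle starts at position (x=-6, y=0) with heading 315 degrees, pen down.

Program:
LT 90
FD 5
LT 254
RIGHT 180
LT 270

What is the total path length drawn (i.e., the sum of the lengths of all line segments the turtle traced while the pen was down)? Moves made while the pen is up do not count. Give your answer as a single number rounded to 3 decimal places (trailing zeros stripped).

Answer: 5

Derivation:
Executing turtle program step by step:
Start: pos=(-6,0), heading=315, pen down
LT 90: heading 315 -> 45
FD 5: (-6,0) -> (-2.464,3.536) [heading=45, draw]
LT 254: heading 45 -> 299
RT 180: heading 299 -> 119
LT 270: heading 119 -> 29
Final: pos=(-2.464,3.536), heading=29, 1 segment(s) drawn

Segment lengths:
  seg 1: (-6,0) -> (-2.464,3.536), length = 5
Total = 5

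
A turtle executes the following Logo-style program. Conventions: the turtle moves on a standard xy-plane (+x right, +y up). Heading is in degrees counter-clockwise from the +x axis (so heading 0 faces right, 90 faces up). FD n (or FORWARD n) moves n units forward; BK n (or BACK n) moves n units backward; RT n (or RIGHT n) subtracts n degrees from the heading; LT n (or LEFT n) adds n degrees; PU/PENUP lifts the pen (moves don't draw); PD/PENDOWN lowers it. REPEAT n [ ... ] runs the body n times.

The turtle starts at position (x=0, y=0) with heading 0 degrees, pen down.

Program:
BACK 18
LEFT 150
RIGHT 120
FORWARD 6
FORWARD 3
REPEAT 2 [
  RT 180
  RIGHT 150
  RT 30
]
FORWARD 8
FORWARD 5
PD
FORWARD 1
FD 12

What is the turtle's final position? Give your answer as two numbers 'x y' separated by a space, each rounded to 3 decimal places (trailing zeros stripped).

Answer: 12.311 17.5

Derivation:
Executing turtle program step by step:
Start: pos=(0,0), heading=0, pen down
BK 18: (0,0) -> (-18,0) [heading=0, draw]
LT 150: heading 0 -> 150
RT 120: heading 150 -> 30
FD 6: (-18,0) -> (-12.804,3) [heading=30, draw]
FD 3: (-12.804,3) -> (-10.206,4.5) [heading=30, draw]
REPEAT 2 [
  -- iteration 1/2 --
  RT 180: heading 30 -> 210
  RT 150: heading 210 -> 60
  RT 30: heading 60 -> 30
  -- iteration 2/2 --
  RT 180: heading 30 -> 210
  RT 150: heading 210 -> 60
  RT 30: heading 60 -> 30
]
FD 8: (-10.206,4.5) -> (-3.278,8.5) [heading=30, draw]
FD 5: (-3.278,8.5) -> (1.053,11) [heading=30, draw]
PD: pen down
FD 1: (1.053,11) -> (1.919,11.5) [heading=30, draw]
FD 12: (1.919,11.5) -> (12.311,17.5) [heading=30, draw]
Final: pos=(12.311,17.5), heading=30, 7 segment(s) drawn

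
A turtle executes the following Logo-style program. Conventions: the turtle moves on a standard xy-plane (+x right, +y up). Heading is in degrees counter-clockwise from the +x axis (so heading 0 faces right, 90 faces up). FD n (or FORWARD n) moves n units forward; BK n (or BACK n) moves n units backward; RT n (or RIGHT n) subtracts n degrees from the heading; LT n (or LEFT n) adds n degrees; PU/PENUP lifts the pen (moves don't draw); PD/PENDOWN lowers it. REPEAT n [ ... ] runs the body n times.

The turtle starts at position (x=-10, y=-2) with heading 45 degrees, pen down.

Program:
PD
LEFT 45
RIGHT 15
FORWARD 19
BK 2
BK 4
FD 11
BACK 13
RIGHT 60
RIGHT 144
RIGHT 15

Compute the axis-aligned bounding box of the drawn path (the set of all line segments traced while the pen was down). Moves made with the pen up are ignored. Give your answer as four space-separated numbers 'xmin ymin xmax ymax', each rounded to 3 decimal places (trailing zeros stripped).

Executing turtle program step by step:
Start: pos=(-10,-2), heading=45, pen down
PD: pen down
LT 45: heading 45 -> 90
RT 15: heading 90 -> 75
FD 19: (-10,-2) -> (-5.082,16.353) [heading=75, draw]
BK 2: (-5.082,16.353) -> (-5.6,14.421) [heading=75, draw]
BK 4: (-5.6,14.421) -> (-6.635,10.557) [heading=75, draw]
FD 11: (-6.635,10.557) -> (-3.788,21.182) [heading=75, draw]
BK 13: (-3.788,21.182) -> (-7.153,8.625) [heading=75, draw]
RT 60: heading 75 -> 15
RT 144: heading 15 -> 231
RT 15: heading 231 -> 216
Final: pos=(-7.153,8.625), heading=216, 5 segment(s) drawn

Segment endpoints: x in {-10, -7.153, -6.635, -5.6, -5.082, -3.788}, y in {-2, 8.625, 10.557, 14.421, 16.353, 21.182}
xmin=-10, ymin=-2, xmax=-3.788, ymax=21.182

Answer: -10 -2 -3.788 21.182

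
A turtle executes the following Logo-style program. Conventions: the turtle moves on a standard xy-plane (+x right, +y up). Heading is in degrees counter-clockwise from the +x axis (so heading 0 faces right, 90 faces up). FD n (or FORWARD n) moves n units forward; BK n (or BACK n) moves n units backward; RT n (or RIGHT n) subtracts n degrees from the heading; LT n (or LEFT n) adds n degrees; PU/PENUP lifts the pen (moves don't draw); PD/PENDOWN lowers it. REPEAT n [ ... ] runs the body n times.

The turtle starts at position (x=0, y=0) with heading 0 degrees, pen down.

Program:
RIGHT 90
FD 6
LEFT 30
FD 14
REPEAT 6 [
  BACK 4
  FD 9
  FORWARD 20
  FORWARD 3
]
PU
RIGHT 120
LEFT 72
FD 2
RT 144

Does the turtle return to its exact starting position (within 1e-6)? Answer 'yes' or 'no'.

Executing turtle program step by step:
Start: pos=(0,0), heading=0, pen down
RT 90: heading 0 -> 270
FD 6: (0,0) -> (0,-6) [heading=270, draw]
LT 30: heading 270 -> 300
FD 14: (0,-6) -> (7,-18.124) [heading=300, draw]
REPEAT 6 [
  -- iteration 1/6 --
  BK 4: (7,-18.124) -> (5,-14.66) [heading=300, draw]
  FD 9: (5,-14.66) -> (9.5,-22.454) [heading=300, draw]
  FD 20: (9.5,-22.454) -> (19.5,-39.775) [heading=300, draw]
  FD 3: (19.5,-39.775) -> (21,-42.373) [heading=300, draw]
  -- iteration 2/6 --
  BK 4: (21,-42.373) -> (19,-38.909) [heading=300, draw]
  FD 9: (19,-38.909) -> (23.5,-46.703) [heading=300, draw]
  FD 20: (23.5,-46.703) -> (33.5,-64.024) [heading=300, draw]
  FD 3: (33.5,-64.024) -> (35,-66.622) [heading=300, draw]
  -- iteration 3/6 --
  BK 4: (35,-66.622) -> (33,-63.158) [heading=300, draw]
  FD 9: (33,-63.158) -> (37.5,-70.952) [heading=300, draw]
  FD 20: (37.5,-70.952) -> (47.5,-88.272) [heading=300, draw]
  FD 3: (47.5,-88.272) -> (49,-90.87) [heading=300, draw]
  -- iteration 4/6 --
  BK 4: (49,-90.87) -> (47,-87.406) [heading=300, draw]
  FD 9: (47,-87.406) -> (51.5,-95.201) [heading=300, draw]
  FD 20: (51.5,-95.201) -> (61.5,-112.521) [heading=300, draw]
  FD 3: (61.5,-112.521) -> (63,-115.119) [heading=300, draw]
  -- iteration 5/6 --
  BK 4: (63,-115.119) -> (61,-111.655) [heading=300, draw]
  FD 9: (61,-111.655) -> (65.5,-119.449) [heading=300, draw]
  FD 20: (65.5,-119.449) -> (75.5,-136.77) [heading=300, draw]
  FD 3: (75.5,-136.77) -> (77,-139.368) [heading=300, draw]
  -- iteration 6/6 --
  BK 4: (77,-139.368) -> (75,-135.904) [heading=300, draw]
  FD 9: (75,-135.904) -> (79.5,-143.698) [heading=300, draw]
  FD 20: (79.5,-143.698) -> (89.5,-161.019) [heading=300, draw]
  FD 3: (89.5,-161.019) -> (91,-163.617) [heading=300, draw]
]
PU: pen up
RT 120: heading 300 -> 180
LT 72: heading 180 -> 252
FD 2: (91,-163.617) -> (90.382,-165.519) [heading=252, move]
RT 144: heading 252 -> 108
Final: pos=(90.382,-165.519), heading=108, 26 segment(s) drawn

Start position: (0, 0)
Final position: (90.382, -165.519)
Distance = 188.588; >= 1e-6 -> NOT closed

Answer: no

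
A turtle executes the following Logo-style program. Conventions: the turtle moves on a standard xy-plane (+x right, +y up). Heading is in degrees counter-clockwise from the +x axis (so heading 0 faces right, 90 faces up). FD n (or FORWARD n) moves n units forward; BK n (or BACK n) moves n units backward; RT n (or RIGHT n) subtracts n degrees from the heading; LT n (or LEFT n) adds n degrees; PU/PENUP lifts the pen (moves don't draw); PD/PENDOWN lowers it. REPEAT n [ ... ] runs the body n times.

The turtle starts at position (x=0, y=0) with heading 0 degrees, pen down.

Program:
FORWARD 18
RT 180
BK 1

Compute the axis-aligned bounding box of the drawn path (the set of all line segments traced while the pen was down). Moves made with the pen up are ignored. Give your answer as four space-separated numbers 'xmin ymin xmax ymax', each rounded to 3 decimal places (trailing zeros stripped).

Executing turtle program step by step:
Start: pos=(0,0), heading=0, pen down
FD 18: (0,0) -> (18,0) [heading=0, draw]
RT 180: heading 0 -> 180
BK 1: (18,0) -> (19,0) [heading=180, draw]
Final: pos=(19,0), heading=180, 2 segment(s) drawn

Segment endpoints: x in {0, 18, 19}, y in {0, 0}
xmin=0, ymin=0, xmax=19, ymax=0

Answer: 0 0 19 0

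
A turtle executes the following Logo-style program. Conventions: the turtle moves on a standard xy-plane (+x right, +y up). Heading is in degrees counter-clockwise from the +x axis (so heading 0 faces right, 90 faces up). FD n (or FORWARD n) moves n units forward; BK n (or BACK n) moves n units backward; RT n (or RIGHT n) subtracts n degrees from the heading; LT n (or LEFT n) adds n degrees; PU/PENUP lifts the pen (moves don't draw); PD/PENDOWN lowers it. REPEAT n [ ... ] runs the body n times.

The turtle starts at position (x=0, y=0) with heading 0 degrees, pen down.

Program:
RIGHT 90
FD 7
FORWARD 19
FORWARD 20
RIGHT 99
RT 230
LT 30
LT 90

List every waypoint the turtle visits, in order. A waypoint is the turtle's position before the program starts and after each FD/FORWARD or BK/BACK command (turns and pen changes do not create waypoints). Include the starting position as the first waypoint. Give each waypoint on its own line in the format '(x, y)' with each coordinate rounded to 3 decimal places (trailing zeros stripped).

Answer: (0, 0)
(0, -7)
(0, -26)
(0, -46)

Derivation:
Executing turtle program step by step:
Start: pos=(0,0), heading=0, pen down
RT 90: heading 0 -> 270
FD 7: (0,0) -> (0,-7) [heading=270, draw]
FD 19: (0,-7) -> (0,-26) [heading=270, draw]
FD 20: (0,-26) -> (0,-46) [heading=270, draw]
RT 99: heading 270 -> 171
RT 230: heading 171 -> 301
LT 30: heading 301 -> 331
LT 90: heading 331 -> 61
Final: pos=(0,-46), heading=61, 3 segment(s) drawn
Waypoints (4 total):
(0, 0)
(0, -7)
(0, -26)
(0, -46)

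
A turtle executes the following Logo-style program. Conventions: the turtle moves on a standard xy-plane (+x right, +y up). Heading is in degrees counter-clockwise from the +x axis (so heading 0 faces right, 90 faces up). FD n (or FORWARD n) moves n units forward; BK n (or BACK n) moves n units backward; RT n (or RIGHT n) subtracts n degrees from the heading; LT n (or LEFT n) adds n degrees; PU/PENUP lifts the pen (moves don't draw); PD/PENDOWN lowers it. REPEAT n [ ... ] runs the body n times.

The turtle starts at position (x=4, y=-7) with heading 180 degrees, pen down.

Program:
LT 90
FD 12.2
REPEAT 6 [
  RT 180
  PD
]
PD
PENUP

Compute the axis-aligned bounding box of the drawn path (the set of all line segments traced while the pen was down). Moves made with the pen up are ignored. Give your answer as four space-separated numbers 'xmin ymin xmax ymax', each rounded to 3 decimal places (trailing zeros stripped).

Executing turtle program step by step:
Start: pos=(4,-7), heading=180, pen down
LT 90: heading 180 -> 270
FD 12.2: (4,-7) -> (4,-19.2) [heading=270, draw]
REPEAT 6 [
  -- iteration 1/6 --
  RT 180: heading 270 -> 90
  PD: pen down
  -- iteration 2/6 --
  RT 180: heading 90 -> 270
  PD: pen down
  -- iteration 3/6 --
  RT 180: heading 270 -> 90
  PD: pen down
  -- iteration 4/6 --
  RT 180: heading 90 -> 270
  PD: pen down
  -- iteration 5/6 --
  RT 180: heading 270 -> 90
  PD: pen down
  -- iteration 6/6 --
  RT 180: heading 90 -> 270
  PD: pen down
]
PD: pen down
PU: pen up
Final: pos=(4,-19.2), heading=270, 1 segment(s) drawn

Segment endpoints: x in {4, 4}, y in {-19.2, -7}
xmin=4, ymin=-19.2, xmax=4, ymax=-7

Answer: 4 -19.2 4 -7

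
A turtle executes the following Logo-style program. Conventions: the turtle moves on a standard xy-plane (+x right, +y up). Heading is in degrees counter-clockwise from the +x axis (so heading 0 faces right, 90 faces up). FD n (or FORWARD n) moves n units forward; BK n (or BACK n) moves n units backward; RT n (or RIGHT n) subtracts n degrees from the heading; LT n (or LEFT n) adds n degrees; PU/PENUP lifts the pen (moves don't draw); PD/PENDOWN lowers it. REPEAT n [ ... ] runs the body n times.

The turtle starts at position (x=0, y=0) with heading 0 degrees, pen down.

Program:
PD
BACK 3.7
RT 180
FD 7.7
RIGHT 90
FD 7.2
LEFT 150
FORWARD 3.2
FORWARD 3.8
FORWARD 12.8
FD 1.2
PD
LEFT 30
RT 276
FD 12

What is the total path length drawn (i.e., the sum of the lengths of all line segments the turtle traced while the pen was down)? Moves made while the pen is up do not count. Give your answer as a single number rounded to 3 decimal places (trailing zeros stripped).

Executing turtle program step by step:
Start: pos=(0,0), heading=0, pen down
PD: pen down
BK 3.7: (0,0) -> (-3.7,0) [heading=0, draw]
RT 180: heading 0 -> 180
FD 7.7: (-3.7,0) -> (-11.4,0) [heading=180, draw]
RT 90: heading 180 -> 90
FD 7.2: (-11.4,0) -> (-11.4,7.2) [heading=90, draw]
LT 150: heading 90 -> 240
FD 3.2: (-11.4,7.2) -> (-13,4.429) [heading=240, draw]
FD 3.8: (-13,4.429) -> (-14.9,1.138) [heading=240, draw]
FD 12.8: (-14.9,1.138) -> (-21.3,-9.947) [heading=240, draw]
FD 1.2: (-21.3,-9.947) -> (-21.9,-10.987) [heading=240, draw]
PD: pen down
LT 30: heading 240 -> 270
RT 276: heading 270 -> 354
FD 12: (-21.9,-10.987) -> (-9.966,-12.241) [heading=354, draw]
Final: pos=(-9.966,-12.241), heading=354, 8 segment(s) drawn

Segment lengths:
  seg 1: (0,0) -> (-3.7,0), length = 3.7
  seg 2: (-3.7,0) -> (-11.4,0), length = 7.7
  seg 3: (-11.4,0) -> (-11.4,7.2), length = 7.2
  seg 4: (-11.4,7.2) -> (-13,4.429), length = 3.2
  seg 5: (-13,4.429) -> (-14.9,1.138), length = 3.8
  seg 6: (-14.9,1.138) -> (-21.3,-9.947), length = 12.8
  seg 7: (-21.3,-9.947) -> (-21.9,-10.987), length = 1.2
  seg 8: (-21.9,-10.987) -> (-9.966,-12.241), length = 12
Total = 51.6

Answer: 51.6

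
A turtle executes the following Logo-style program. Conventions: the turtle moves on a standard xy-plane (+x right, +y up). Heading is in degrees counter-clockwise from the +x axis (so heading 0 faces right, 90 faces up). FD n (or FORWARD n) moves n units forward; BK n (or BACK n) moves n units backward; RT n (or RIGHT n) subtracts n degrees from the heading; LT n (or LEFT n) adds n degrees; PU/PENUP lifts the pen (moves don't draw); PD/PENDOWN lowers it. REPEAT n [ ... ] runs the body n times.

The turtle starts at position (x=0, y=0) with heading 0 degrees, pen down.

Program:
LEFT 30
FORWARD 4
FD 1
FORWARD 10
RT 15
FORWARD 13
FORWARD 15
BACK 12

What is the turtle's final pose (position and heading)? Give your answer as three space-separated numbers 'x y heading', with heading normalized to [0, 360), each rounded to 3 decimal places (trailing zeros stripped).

Answer: 28.445 11.641 15

Derivation:
Executing turtle program step by step:
Start: pos=(0,0), heading=0, pen down
LT 30: heading 0 -> 30
FD 4: (0,0) -> (3.464,2) [heading=30, draw]
FD 1: (3.464,2) -> (4.33,2.5) [heading=30, draw]
FD 10: (4.33,2.5) -> (12.99,7.5) [heading=30, draw]
RT 15: heading 30 -> 15
FD 13: (12.99,7.5) -> (25.547,10.865) [heading=15, draw]
FD 15: (25.547,10.865) -> (40.036,14.747) [heading=15, draw]
BK 12: (40.036,14.747) -> (28.445,11.641) [heading=15, draw]
Final: pos=(28.445,11.641), heading=15, 6 segment(s) drawn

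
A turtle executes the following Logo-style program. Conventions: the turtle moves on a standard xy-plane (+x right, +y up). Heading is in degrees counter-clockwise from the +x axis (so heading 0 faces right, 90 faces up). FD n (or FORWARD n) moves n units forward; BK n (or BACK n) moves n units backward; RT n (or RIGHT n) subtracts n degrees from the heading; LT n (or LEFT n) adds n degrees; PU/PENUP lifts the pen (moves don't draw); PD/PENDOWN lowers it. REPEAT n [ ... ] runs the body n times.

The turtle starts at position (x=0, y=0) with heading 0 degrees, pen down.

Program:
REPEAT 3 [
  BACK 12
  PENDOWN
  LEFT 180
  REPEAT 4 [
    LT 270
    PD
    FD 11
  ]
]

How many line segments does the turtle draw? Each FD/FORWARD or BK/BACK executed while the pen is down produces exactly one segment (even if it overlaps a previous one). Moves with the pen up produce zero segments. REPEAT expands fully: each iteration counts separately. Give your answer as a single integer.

Executing turtle program step by step:
Start: pos=(0,0), heading=0, pen down
REPEAT 3 [
  -- iteration 1/3 --
  BK 12: (0,0) -> (-12,0) [heading=0, draw]
  PD: pen down
  LT 180: heading 0 -> 180
  REPEAT 4 [
    -- iteration 1/4 --
    LT 270: heading 180 -> 90
    PD: pen down
    FD 11: (-12,0) -> (-12,11) [heading=90, draw]
    -- iteration 2/4 --
    LT 270: heading 90 -> 0
    PD: pen down
    FD 11: (-12,11) -> (-1,11) [heading=0, draw]
    -- iteration 3/4 --
    LT 270: heading 0 -> 270
    PD: pen down
    FD 11: (-1,11) -> (-1,0) [heading=270, draw]
    -- iteration 4/4 --
    LT 270: heading 270 -> 180
    PD: pen down
    FD 11: (-1,0) -> (-12,0) [heading=180, draw]
  ]
  -- iteration 2/3 --
  BK 12: (-12,0) -> (0,0) [heading=180, draw]
  PD: pen down
  LT 180: heading 180 -> 0
  REPEAT 4 [
    -- iteration 1/4 --
    LT 270: heading 0 -> 270
    PD: pen down
    FD 11: (0,0) -> (0,-11) [heading=270, draw]
    -- iteration 2/4 --
    LT 270: heading 270 -> 180
    PD: pen down
    FD 11: (0,-11) -> (-11,-11) [heading=180, draw]
    -- iteration 3/4 --
    LT 270: heading 180 -> 90
    PD: pen down
    FD 11: (-11,-11) -> (-11,0) [heading=90, draw]
    -- iteration 4/4 --
    LT 270: heading 90 -> 0
    PD: pen down
    FD 11: (-11,0) -> (0,0) [heading=0, draw]
  ]
  -- iteration 3/3 --
  BK 12: (0,0) -> (-12,0) [heading=0, draw]
  PD: pen down
  LT 180: heading 0 -> 180
  REPEAT 4 [
    -- iteration 1/4 --
    LT 270: heading 180 -> 90
    PD: pen down
    FD 11: (-12,0) -> (-12,11) [heading=90, draw]
    -- iteration 2/4 --
    LT 270: heading 90 -> 0
    PD: pen down
    FD 11: (-12,11) -> (-1,11) [heading=0, draw]
    -- iteration 3/4 --
    LT 270: heading 0 -> 270
    PD: pen down
    FD 11: (-1,11) -> (-1,0) [heading=270, draw]
    -- iteration 4/4 --
    LT 270: heading 270 -> 180
    PD: pen down
    FD 11: (-1,0) -> (-12,0) [heading=180, draw]
  ]
]
Final: pos=(-12,0), heading=180, 15 segment(s) drawn
Segments drawn: 15

Answer: 15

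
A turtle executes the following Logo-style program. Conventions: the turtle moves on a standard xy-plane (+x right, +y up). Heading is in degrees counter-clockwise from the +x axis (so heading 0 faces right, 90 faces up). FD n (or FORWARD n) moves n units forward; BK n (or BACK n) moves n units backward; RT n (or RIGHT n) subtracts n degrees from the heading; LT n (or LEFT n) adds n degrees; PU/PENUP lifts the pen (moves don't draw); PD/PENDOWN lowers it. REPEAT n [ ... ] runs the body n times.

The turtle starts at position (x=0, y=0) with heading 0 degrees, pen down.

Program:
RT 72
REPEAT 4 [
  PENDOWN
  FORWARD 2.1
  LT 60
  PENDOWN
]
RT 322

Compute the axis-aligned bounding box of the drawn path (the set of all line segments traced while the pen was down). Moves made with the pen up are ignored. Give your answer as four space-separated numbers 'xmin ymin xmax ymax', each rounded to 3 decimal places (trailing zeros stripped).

Answer: 0 -2.434 4.108 1.124

Derivation:
Executing turtle program step by step:
Start: pos=(0,0), heading=0, pen down
RT 72: heading 0 -> 288
REPEAT 4 [
  -- iteration 1/4 --
  PD: pen down
  FD 2.1: (0,0) -> (0.649,-1.997) [heading=288, draw]
  LT 60: heading 288 -> 348
  PD: pen down
  -- iteration 2/4 --
  PD: pen down
  FD 2.1: (0.649,-1.997) -> (2.703,-2.434) [heading=348, draw]
  LT 60: heading 348 -> 48
  PD: pen down
  -- iteration 3/4 --
  PD: pen down
  FD 2.1: (2.703,-2.434) -> (4.108,-0.873) [heading=48, draw]
  LT 60: heading 48 -> 108
  PD: pen down
  -- iteration 4/4 --
  PD: pen down
  FD 2.1: (4.108,-0.873) -> (3.459,1.124) [heading=108, draw]
  LT 60: heading 108 -> 168
  PD: pen down
]
RT 322: heading 168 -> 206
Final: pos=(3.459,1.124), heading=206, 4 segment(s) drawn

Segment endpoints: x in {0, 0.649, 2.703, 3.459, 4.108}, y in {-2.434, -1.997, -0.873, 0, 1.124}
xmin=0, ymin=-2.434, xmax=4.108, ymax=1.124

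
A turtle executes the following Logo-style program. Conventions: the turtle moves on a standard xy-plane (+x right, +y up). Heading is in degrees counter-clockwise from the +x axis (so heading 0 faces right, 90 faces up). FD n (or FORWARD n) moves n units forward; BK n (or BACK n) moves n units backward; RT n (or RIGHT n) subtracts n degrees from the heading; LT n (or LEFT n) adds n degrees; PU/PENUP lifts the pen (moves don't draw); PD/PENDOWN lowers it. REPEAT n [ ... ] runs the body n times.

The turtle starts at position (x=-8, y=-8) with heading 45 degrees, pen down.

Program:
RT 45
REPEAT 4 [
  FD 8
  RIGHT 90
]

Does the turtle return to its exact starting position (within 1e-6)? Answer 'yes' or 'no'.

Answer: yes

Derivation:
Executing turtle program step by step:
Start: pos=(-8,-8), heading=45, pen down
RT 45: heading 45 -> 0
REPEAT 4 [
  -- iteration 1/4 --
  FD 8: (-8,-8) -> (0,-8) [heading=0, draw]
  RT 90: heading 0 -> 270
  -- iteration 2/4 --
  FD 8: (0,-8) -> (0,-16) [heading=270, draw]
  RT 90: heading 270 -> 180
  -- iteration 3/4 --
  FD 8: (0,-16) -> (-8,-16) [heading=180, draw]
  RT 90: heading 180 -> 90
  -- iteration 4/4 --
  FD 8: (-8,-16) -> (-8,-8) [heading=90, draw]
  RT 90: heading 90 -> 0
]
Final: pos=(-8,-8), heading=0, 4 segment(s) drawn

Start position: (-8, -8)
Final position: (-8, -8)
Distance = 0; < 1e-6 -> CLOSED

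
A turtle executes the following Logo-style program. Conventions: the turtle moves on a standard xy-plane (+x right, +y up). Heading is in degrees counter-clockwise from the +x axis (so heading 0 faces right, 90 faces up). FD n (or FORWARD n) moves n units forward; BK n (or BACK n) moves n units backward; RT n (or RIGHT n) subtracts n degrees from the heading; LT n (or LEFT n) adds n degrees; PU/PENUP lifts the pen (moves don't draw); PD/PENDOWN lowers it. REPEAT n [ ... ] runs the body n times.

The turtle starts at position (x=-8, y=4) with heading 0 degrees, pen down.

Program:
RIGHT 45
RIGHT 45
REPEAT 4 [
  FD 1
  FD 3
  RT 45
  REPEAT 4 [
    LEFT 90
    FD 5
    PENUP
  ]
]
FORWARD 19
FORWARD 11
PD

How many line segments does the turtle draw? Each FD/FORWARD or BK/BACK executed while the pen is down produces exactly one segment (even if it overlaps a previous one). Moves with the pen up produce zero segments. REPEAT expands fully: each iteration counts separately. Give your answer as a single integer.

Executing turtle program step by step:
Start: pos=(-8,4), heading=0, pen down
RT 45: heading 0 -> 315
RT 45: heading 315 -> 270
REPEAT 4 [
  -- iteration 1/4 --
  FD 1: (-8,4) -> (-8,3) [heading=270, draw]
  FD 3: (-8,3) -> (-8,0) [heading=270, draw]
  RT 45: heading 270 -> 225
  REPEAT 4 [
    -- iteration 1/4 --
    LT 90: heading 225 -> 315
    FD 5: (-8,0) -> (-4.464,-3.536) [heading=315, draw]
    PU: pen up
    -- iteration 2/4 --
    LT 90: heading 315 -> 45
    FD 5: (-4.464,-3.536) -> (-0.929,0) [heading=45, move]
    PU: pen up
    -- iteration 3/4 --
    LT 90: heading 45 -> 135
    FD 5: (-0.929,0) -> (-4.464,3.536) [heading=135, move]
    PU: pen up
    -- iteration 4/4 --
    LT 90: heading 135 -> 225
    FD 5: (-4.464,3.536) -> (-8,0) [heading=225, move]
    PU: pen up
  ]
  -- iteration 2/4 --
  FD 1: (-8,0) -> (-8.707,-0.707) [heading=225, move]
  FD 3: (-8.707,-0.707) -> (-10.828,-2.828) [heading=225, move]
  RT 45: heading 225 -> 180
  REPEAT 4 [
    -- iteration 1/4 --
    LT 90: heading 180 -> 270
    FD 5: (-10.828,-2.828) -> (-10.828,-7.828) [heading=270, move]
    PU: pen up
    -- iteration 2/4 --
    LT 90: heading 270 -> 0
    FD 5: (-10.828,-7.828) -> (-5.828,-7.828) [heading=0, move]
    PU: pen up
    -- iteration 3/4 --
    LT 90: heading 0 -> 90
    FD 5: (-5.828,-7.828) -> (-5.828,-2.828) [heading=90, move]
    PU: pen up
    -- iteration 4/4 --
    LT 90: heading 90 -> 180
    FD 5: (-5.828,-2.828) -> (-10.828,-2.828) [heading=180, move]
    PU: pen up
  ]
  -- iteration 3/4 --
  FD 1: (-10.828,-2.828) -> (-11.828,-2.828) [heading=180, move]
  FD 3: (-11.828,-2.828) -> (-14.828,-2.828) [heading=180, move]
  RT 45: heading 180 -> 135
  REPEAT 4 [
    -- iteration 1/4 --
    LT 90: heading 135 -> 225
    FD 5: (-14.828,-2.828) -> (-18.364,-6.364) [heading=225, move]
    PU: pen up
    -- iteration 2/4 --
    LT 90: heading 225 -> 315
    FD 5: (-18.364,-6.364) -> (-14.828,-9.899) [heading=315, move]
    PU: pen up
    -- iteration 3/4 --
    LT 90: heading 315 -> 45
    FD 5: (-14.828,-9.899) -> (-11.293,-6.364) [heading=45, move]
    PU: pen up
    -- iteration 4/4 --
    LT 90: heading 45 -> 135
    FD 5: (-11.293,-6.364) -> (-14.828,-2.828) [heading=135, move]
    PU: pen up
  ]
  -- iteration 4/4 --
  FD 1: (-14.828,-2.828) -> (-15.536,-2.121) [heading=135, move]
  FD 3: (-15.536,-2.121) -> (-17.657,0) [heading=135, move]
  RT 45: heading 135 -> 90
  REPEAT 4 [
    -- iteration 1/4 --
    LT 90: heading 90 -> 180
    FD 5: (-17.657,0) -> (-22.657,0) [heading=180, move]
    PU: pen up
    -- iteration 2/4 --
    LT 90: heading 180 -> 270
    FD 5: (-22.657,0) -> (-22.657,-5) [heading=270, move]
    PU: pen up
    -- iteration 3/4 --
    LT 90: heading 270 -> 0
    FD 5: (-22.657,-5) -> (-17.657,-5) [heading=0, move]
    PU: pen up
    -- iteration 4/4 --
    LT 90: heading 0 -> 90
    FD 5: (-17.657,-5) -> (-17.657,0) [heading=90, move]
    PU: pen up
  ]
]
FD 19: (-17.657,0) -> (-17.657,19) [heading=90, move]
FD 11: (-17.657,19) -> (-17.657,30) [heading=90, move]
PD: pen down
Final: pos=(-17.657,30), heading=90, 3 segment(s) drawn
Segments drawn: 3

Answer: 3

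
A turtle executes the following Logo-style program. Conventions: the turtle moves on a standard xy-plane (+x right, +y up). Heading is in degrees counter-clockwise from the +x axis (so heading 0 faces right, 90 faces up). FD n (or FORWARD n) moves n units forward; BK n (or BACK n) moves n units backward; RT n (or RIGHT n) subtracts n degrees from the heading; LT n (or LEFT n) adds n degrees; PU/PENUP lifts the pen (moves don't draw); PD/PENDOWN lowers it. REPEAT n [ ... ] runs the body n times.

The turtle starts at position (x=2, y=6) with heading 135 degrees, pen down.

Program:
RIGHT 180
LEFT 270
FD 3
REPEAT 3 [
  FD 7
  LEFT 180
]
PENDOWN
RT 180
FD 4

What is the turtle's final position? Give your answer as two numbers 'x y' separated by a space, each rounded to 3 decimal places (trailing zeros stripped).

Answer: -7.899 -3.899

Derivation:
Executing turtle program step by step:
Start: pos=(2,6), heading=135, pen down
RT 180: heading 135 -> 315
LT 270: heading 315 -> 225
FD 3: (2,6) -> (-0.121,3.879) [heading=225, draw]
REPEAT 3 [
  -- iteration 1/3 --
  FD 7: (-0.121,3.879) -> (-5.071,-1.071) [heading=225, draw]
  LT 180: heading 225 -> 45
  -- iteration 2/3 --
  FD 7: (-5.071,-1.071) -> (-0.121,3.879) [heading=45, draw]
  LT 180: heading 45 -> 225
  -- iteration 3/3 --
  FD 7: (-0.121,3.879) -> (-5.071,-1.071) [heading=225, draw]
  LT 180: heading 225 -> 45
]
PD: pen down
RT 180: heading 45 -> 225
FD 4: (-5.071,-1.071) -> (-7.899,-3.899) [heading=225, draw]
Final: pos=(-7.899,-3.899), heading=225, 5 segment(s) drawn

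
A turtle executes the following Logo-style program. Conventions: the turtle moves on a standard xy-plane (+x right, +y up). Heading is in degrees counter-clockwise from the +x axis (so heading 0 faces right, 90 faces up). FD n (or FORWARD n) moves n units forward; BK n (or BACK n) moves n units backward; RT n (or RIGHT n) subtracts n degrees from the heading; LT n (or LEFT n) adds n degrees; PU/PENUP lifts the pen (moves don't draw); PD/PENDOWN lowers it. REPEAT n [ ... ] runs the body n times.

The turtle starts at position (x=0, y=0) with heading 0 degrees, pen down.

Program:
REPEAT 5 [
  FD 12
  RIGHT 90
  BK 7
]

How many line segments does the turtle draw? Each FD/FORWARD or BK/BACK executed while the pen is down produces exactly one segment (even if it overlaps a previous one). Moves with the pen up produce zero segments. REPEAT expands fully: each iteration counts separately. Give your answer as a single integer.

Answer: 10

Derivation:
Executing turtle program step by step:
Start: pos=(0,0), heading=0, pen down
REPEAT 5 [
  -- iteration 1/5 --
  FD 12: (0,0) -> (12,0) [heading=0, draw]
  RT 90: heading 0 -> 270
  BK 7: (12,0) -> (12,7) [heading=270, draw]
  -- iteration 2/5 --
  FD 12: (12,7) -> (12,-5) [heading=270, draw]
  RT 90: heading 270 -> 180
  BK 7: (12,-5) -> (19,-5) [heading=180, draw]
  -- iteration 3/5 --
  FD 12: (19,-5) -> (7,-5) [heading=180, draw]
  RT 90: heading 180 -> 90
  BK 7: (7,-5) -> (7,-12) [heading=90, draw]
  -- iteration 4/5 --
  FD 12: (7,-12) -> (7,0) [heading=90, draw]
  RT 90: heading 90 -> 0
  BK 7: (7,0) -> (0,0) [heading=0, draw]
  -- iteration 5/5 --
  FD 12: (0,0) -> (12,0) [heading=0, draw]
  RT 90: heading 0 -> 270
  BK 7: (12,0) -> (12,7) [heading=270, draw]
]
Final: pos=(12,7), heading=270, 10 segment(s) drawn
Segments drawn: 10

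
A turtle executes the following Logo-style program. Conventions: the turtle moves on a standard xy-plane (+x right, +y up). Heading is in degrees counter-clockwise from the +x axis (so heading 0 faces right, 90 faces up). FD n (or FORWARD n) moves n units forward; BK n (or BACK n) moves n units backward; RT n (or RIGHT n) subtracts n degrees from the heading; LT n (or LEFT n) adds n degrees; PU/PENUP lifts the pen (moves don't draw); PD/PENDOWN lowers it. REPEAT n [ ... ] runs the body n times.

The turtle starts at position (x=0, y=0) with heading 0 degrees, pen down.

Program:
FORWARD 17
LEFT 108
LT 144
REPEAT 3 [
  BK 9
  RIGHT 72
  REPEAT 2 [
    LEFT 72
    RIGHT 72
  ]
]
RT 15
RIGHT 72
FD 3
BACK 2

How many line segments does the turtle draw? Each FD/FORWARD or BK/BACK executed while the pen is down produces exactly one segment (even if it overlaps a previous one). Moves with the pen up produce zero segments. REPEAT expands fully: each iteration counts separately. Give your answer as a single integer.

Executing turtle program step by step:
Start: pos=(0,0), heading=0, pen down
FD 17: (0,0) -> (17,0) [heading=0, draw]
LT 108: heading 0 -> 108
LT 144: heading 108 -> 252
REPEAT 3 [
  -- iteration 1/3 --
  BK 9: (17,0) -> (19.781,8.56) [heading=252, draw]
  RT 72: heading 252 -> 180
  REPEAT 2 [
    -- iteration 1/2 --
    LT 72: heading 180 -> 252
    RT 72: heading 252 -> 180
    -- iteration 2/2 --
    LT 72: heading 180 -> 252
    RT 72: heading 252 -> 180
  ]
  -- iteration 2/3 --
  BK 9: (19.781,8.56) -> (28.781,8.56) [heading=180, draw]
  RT 72: heading 180 -> 108
  REPEAT 2 [
    -- iteration 1/2 --
    LT 72: heading 108 -> 180
    RT 72: heading 180 -> 108
    -- iteration 2/2 --
    LT 72: heading 108 -> 180
    RT 72: heading 180 -> 108
  ]
  -- iteration 3/3 --
  BK 9: (28.781,8.56) -> (31.562,0) [heading=108, draw]
  RT 72: heading 108 -> 36
  REPEAT 2 [
    -- iteration 1/2 --
    LT 72: heading 36 -> 108
    RT 72: heading 108 -> 36
    -- iteration 2/2 --
    LT 72: heading 36 -> 108
    RT 72: heading 108 -> 36
  ]
]
RT 15: heading 36 -> 21
RT 72: heading 21 -> 309
FD 3: (31.562,0) -> (33.45,-2.331) [heading=309, draw]
BK 2: (33.45,-2.331) -> (32.192,-0.777) [heading=309, draw]
Final: pos=(32.192,-0.777), heading=309, 6 segment(s) drawn
Segments drawn: 6

Answer: 6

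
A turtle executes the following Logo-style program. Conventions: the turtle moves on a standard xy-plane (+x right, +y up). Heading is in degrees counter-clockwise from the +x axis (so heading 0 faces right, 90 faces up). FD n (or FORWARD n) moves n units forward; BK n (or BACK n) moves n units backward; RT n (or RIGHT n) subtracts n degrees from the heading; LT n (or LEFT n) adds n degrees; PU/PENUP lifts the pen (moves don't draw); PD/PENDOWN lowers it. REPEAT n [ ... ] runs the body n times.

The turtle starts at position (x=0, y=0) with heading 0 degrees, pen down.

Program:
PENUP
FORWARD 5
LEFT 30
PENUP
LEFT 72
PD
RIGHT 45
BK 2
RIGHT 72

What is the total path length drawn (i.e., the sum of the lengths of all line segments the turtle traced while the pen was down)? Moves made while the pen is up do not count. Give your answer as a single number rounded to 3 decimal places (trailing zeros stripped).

Answer: 2

Derivation:
Executing turtle program step by step:
Start: pos=(0,0), heading=0, pen down
PU: pen up
FD 5: (0,0) -> (5,0) [heading=0, move]
LT 30: heading 0 -> 30
PU: pen up
LT 72: heading 30 -> 102
PD: pen down
RT 45: heading 102 -> 57
BK 2: (5,0) -> (3.911,-1.677) [heading=57, draw]
RT 72: heading 57 -> 345
Final: pos=(3.911,-1.677), heading=345, 1 segment(s) drawn

Segment lengths:
  seg 1: (5,0) -> (3.911,-1.677), length = 2
Total = 2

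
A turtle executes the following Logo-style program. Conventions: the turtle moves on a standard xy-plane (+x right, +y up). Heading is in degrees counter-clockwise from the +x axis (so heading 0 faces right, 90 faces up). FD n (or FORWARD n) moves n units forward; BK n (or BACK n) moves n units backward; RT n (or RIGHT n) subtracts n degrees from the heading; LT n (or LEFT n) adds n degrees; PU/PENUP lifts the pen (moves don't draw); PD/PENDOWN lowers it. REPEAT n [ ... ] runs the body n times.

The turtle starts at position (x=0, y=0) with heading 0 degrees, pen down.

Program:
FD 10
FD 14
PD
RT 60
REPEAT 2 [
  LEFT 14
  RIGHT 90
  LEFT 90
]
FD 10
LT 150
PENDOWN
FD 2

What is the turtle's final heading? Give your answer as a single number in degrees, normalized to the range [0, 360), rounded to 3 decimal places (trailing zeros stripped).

Executing turtle program step by step:
Start: pos=(0,0), heading=0, pen down
FD 10: (0,0) -> (10,0) [heading=0, draw]
FD 14: (10,0) -> (24,0) [heading=0, draw]
PD: pen down
RT 60: heading 0 -> 300
REPEAT 2 [
  -- iteration 1/2 --
  LT 14: heading 300 -> 314
  RT 90: heading 314 -> 224
  LT 90: heading 224 -> 314
  -- iteration 2/2 --
  LT 14: heading 314 -> 328
  RT 90: heading 328 -> 238
  LT 90: heading 238 -> 328
]
FD 10: (24,0) -> (32.48,-5.299) [heading=328, draw]
LT 150: heading 328 -> 118
PD: pen down
FD 2: (32.48,-5.299) -> (31.542,-3.533) [heading=118, draw]
Final: pos=(31.542,-3.533), heading=118, 4 segment(s) drawn

Answer: 118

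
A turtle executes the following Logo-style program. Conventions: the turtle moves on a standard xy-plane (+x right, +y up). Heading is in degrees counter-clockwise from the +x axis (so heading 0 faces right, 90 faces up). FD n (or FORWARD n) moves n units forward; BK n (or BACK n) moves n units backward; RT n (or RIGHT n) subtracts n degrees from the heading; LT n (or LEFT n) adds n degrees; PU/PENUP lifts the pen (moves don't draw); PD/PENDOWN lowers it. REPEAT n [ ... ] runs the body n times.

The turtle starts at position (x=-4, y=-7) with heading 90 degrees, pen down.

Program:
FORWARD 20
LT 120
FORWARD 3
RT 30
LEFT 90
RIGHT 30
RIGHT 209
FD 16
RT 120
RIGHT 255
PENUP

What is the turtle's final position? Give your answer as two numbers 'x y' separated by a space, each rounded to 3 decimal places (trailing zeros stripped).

Executing turtle program step by step:
Start: pos=(-4,-7), heading=90, pen down
FD 20: (-4,-7) -> (-4,13) [heading=90, draw]
LT 120: heading 90 -> 210
FD 3: (-4,13) -> (-6.598,11.5) [heading=210, draw]
RT 30: heading 210 -> 180
LT 90: heading 180 -> 270
RT 30: heading 270 -> 240
RT 209: heading 240 -> 31
FD 16: (-6.598,11.5) -> (7.117,19.741) [heading=31, draw]
RT 120: heading 31 -> 271
RT 255: heading 271 -> 16
PU: pen up
Final: pos=(7.117,19.741), heading=16, 3 segment(s) drawn

Answer: 7.117 19.741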